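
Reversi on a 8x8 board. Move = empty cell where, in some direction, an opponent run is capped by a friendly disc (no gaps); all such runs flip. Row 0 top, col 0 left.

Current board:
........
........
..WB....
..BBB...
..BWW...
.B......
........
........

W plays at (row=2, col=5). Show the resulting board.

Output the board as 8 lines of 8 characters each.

Place W at (2,5); scan 8 dirs for brackets.
Dir NW: first cell '.' (not opp) -> no flip
Dir N: first cell '.' (not opp) -> no flip
Dir NE: first cell '.' (not opp) -> no flip
Dir W: first cell '.' (not opp) -> no flip
Dir E: first cell '.' (not opp) -> no flip
Dir SW: opp run (3,4) capped by W -> flip
Dir S: first cell '.' (not opp) -> no flip
Dir SE: first cell '.' (not opp) -> no flip
All flips: (3,4)

Answer: ........
........
..WB.W..
..BBW...
..BWW...
.B......
........
........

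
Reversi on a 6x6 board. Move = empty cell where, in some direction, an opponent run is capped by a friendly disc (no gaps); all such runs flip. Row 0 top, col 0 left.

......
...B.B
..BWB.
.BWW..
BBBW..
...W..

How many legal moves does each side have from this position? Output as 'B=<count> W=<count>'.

Answer: B=3 W=10

Derivation:
-- B to move --
(1,2): no bracket -> illegal
(1,4): flips 2 -> legal
(2,1): no bracket -> illegal
(3,4): flips 2 -> legal
(4,4): flips 2 -> legal
(5,2): no bracket -> illegal
(5,4): no bracket -> illegal
B mobility = 3
-- W to move --
(0,2): no bracket -> illegal
(0,3): flips 1 -> legal
(0,4): no bracket -> illegal
(0,5): no bracket -> illegal
(1,1): flips 1 -> legal
(1,2): flips 1 -> legal
(1,4): no bracket -> illegal
(2,0): flips 2 -> legal
(2,1): flips 1 -> legal
(2,5): flips 1 -> legal
(3,0): flips 1 -> legal
(3,4): no bracket -> illegal
(3,5): no bracket -> illegal
(5,0): flips 1 -> legal
(5,1): flips 1 -> legal
(5,2): flips 1 -> legal
W mobility = 10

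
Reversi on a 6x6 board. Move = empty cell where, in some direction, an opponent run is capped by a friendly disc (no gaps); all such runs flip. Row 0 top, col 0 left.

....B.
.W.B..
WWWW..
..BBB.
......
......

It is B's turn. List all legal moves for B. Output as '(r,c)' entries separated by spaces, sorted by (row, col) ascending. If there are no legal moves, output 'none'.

Answer: (0,0) (1,0) (1,2) (1,4) (3,1)

Derivation:
(0,0): flips 2 -> legal
(0,1): no bracket -> illegal
(0,2): no bracket -> illegal
(1,0): flips 1 -> legal
(1,2): flips 2 -> legal
(1,4): flips 1 -> legal
(2,4): no bracket -> illegal
(3,0): no bracket -> illegal
(3,1): flips 1 -> legal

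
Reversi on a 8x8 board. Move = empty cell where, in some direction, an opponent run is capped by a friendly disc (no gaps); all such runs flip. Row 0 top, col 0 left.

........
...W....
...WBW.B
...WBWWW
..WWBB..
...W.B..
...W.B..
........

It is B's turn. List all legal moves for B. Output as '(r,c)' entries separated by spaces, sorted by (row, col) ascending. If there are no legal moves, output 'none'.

Answer: (0,2) (1,2) (1,5) (1,6) (2,2) (2,6) (3,2) (4,1) (4,6) (4,7) (5,1) (5,2) (6,2)

Derivation:
(0,2): flips 1 -> legal
(0,3): no bracket -> illegal
(0,4): no bracket -> illegal
(1,2): flips 1 -> legal
(1,4): no bracket -> illegal
(1,5): flips 2 -> legal
(1,6): flips 1 -> legal
(2,2): flips 2 -> legal
(2,6): flips 2 -> legal
(3,1): no bracket -> illegal
(3,2): flips 1 -> legal
(4,1): flips 2 -> legal
(4,6): flips 1 -> legal
(4,7): flips 1 -> legal
(5,1): flips 2 -> legal
(5,2): flips 1 -> legal
(5,4): no bracket -> illegal
(6,2): flips 1 -> legal
(6,4): no bracket -> illegal
(7,2): no bracket -> illegal
(7,3): no bracket -> illegal
(7,4): no bracket -> illegal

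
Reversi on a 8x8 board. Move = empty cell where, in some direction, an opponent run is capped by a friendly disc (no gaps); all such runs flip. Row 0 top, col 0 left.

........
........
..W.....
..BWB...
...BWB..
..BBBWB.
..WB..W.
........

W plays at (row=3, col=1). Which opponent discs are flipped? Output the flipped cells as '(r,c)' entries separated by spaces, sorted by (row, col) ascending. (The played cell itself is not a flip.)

Dir NW: first cell '.' (not opp) -> no flip
Dir N: first cell '.' (not opp) -> no flip
Dir NE: first cell 'W' (not opp) -> no flip
Dir W: first cell '.' (not opp) -> no flip
Dir E: opp run (3,2) capped by W -> flip
Dir SW: first cell '.' (not opp) -> no flip
Dir S: first cell '.' (not opp) -> no flip
Dir SE: first cell '.' (not opp) -> no flip

Answer: (3,2)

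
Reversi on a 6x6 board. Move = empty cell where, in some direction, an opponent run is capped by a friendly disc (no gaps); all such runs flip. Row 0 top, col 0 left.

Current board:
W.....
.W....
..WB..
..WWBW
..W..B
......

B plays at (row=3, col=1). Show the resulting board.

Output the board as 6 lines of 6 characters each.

Answer: W.....
.W....
..WB..
.BBBBW
..W..B
......

Derivation:
Place B at (3,1); scan 8 dirs for brackets.
Dir NW: first cell '.' (not opp) -> no flip
Dir N: first cell '.' (not opp) -> no flip
Dir NE: opp run (2,2), next='.' -> no flip
Dir W: first cell '.' (not opp) -> no flip
Dir E: opp run (3,2) (3,3) capped by B -> flip
Dir SW: first cell '.' (not opp) -> no flip
Dir S: first cell '.' (not opp) -> no flip
Dir SE: opp run (4,2), next='.' -> no flip
All flips: (3,2) (3,3)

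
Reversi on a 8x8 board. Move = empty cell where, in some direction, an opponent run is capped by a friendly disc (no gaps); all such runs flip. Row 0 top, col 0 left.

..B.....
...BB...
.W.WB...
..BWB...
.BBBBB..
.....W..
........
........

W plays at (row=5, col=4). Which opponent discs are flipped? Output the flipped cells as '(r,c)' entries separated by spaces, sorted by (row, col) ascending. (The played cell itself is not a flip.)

Answer: (3,2) (4,3)

Derivation:
Dir NW: opp run (4,3) (3,2) capped by W -> flip
Dir N: opp run (4,4) (3,4) (2,4) (1,4), next='.' -> no flip
Dir NE: opp run (4,5), next='.' -> no flip
Dir W: first cell '.' (not opp) -> no flip
Dir E: first cell 'W' (not opp) -> no flip
Dir SW: first cell '.' (not opp) -> no flip
Dir S: first cell '.' (not opp) -> no flip
Dir SE: first cell '.' (not opp) -> no flip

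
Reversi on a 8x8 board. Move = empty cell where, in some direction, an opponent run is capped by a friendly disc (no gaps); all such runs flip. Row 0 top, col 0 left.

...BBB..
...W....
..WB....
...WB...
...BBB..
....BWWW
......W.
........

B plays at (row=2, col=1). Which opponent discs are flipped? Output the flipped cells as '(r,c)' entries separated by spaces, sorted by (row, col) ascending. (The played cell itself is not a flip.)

Dir NW: first cell '.' (not opp) -> no flip
Dir N: first cell '.' (not opp) -> no flip
Dir NE: first cell '.' (not opp) -> no flip
Dir W: first cell '.' (not opp) -> no flip
Dir E: opp run (2,2) capped by B -> flip
Dir SW: first cell '.' (not opp) -> no flip
Dir S: first cell '.' (not opp) -> no flip
Dir SE: first cell '.' (not opp) -> no flip

Answer: (2,2)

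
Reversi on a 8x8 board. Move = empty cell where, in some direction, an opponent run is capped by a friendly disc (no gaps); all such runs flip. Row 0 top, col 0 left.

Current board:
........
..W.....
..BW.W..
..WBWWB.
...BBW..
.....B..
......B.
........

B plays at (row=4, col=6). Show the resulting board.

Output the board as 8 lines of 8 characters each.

Answer: ........
..W.....
..BW.W..
..WBWWB.
...BBBB.
.....B..
......B.
........

Derivation:
Place B at (4,6); scan 8 dirs for brackets.
Dir NW: opp run (3,5), next='.' -> no flip
Dir N: first cell 'B' (not opp) -> no flip
Dir NE: first cell '.' (not opp) -> no flip
Dir W: opp run (4,5) capped by B -> flip
Dir E: first cell '.' (not opp) -> no flip
Dir SW: first cell 'B' (not opp) -> no flip
Dir S: first cell '.' (not opp) -> no flip
Dir SE: first cell '.' (not opp) -> no flip
All flips: (4,5)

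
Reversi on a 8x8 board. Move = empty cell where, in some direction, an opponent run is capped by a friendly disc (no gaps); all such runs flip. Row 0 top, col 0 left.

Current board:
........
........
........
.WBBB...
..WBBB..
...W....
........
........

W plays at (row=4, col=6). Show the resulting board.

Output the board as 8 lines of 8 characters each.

Place W at (4,6); scan 8 dirs for brackets.
Dir NW: first cell '.' (not opp) -> no flip
Dir N: first cell '.' (not opp) -> no flip
Dir NE: first cell '.' (not opp) -> no flip
Dir W: opp run (4,5) (4,4) (4,3) capped by W -> flip
Dir E: first cell '.' (not opp) -> no flip
Dir SW: first cell '.' (not opp) -> no flip
Dir S: first cell '.' (not opp) -> no flip
Dir SE: first cell '.' (not opp) -> no flip
All flips: (4,3) (4,4) (4,5)

Answer: ........
........
........
.WBBB...
..WWWWW.
...W....
........
........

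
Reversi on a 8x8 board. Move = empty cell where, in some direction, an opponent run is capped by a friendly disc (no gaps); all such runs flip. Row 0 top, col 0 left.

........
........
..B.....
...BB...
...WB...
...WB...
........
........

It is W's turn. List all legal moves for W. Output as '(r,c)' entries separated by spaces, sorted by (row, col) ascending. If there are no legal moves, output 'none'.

Answer: (2,3) (2,5) (3,5) (4,5) (5,5) (6,5)

Derivation:
(1,1): no bracket -> illegal
(1,2): no bracket -> illegal
(1,3): no bracket -> illegal
(2,1): no bracket -> illegal
(2,3): flips 1 -> legal
(2,4): no bracket -> illegal
(2,5): flips 1 -> legal
(3,1): no bracket -> illegal
(3,2): no bracket -> illegal
(3,5): flips 1 -> legal
(4,2): no bracket -> illegal
(4,5): flips 1 -> legal
(5,5): flips 1 -> legal
(6,3): no bracket -> illegal
(6,4): no bracket -> illegal
(6,5): flips 1 -> legal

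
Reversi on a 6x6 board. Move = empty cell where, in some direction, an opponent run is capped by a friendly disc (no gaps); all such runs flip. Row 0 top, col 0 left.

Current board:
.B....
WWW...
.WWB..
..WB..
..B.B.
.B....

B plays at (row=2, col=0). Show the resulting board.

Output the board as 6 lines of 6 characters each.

Place B at (2,0); scan 8 dirs for brackets.
Dir NW: edge -> no flip
Dir N: opp run (1,0), next='.' -> no flip
Dir NE: opp run (1,1), next='.' -> no flip
Dir W: edge -> no flip
Dir E: opp run (2,1) (2,2) capped by B -> flip
Dir SW: edge -> no flip
Dir S: first cell '.' (not opp) -> no flip
Dir SE: first cell '.' (not opp) -> no flip
All flips: (2,1) (2,2)

Answer: .B....
WWW...
BBBB..
..WB..
..B.B.
.B....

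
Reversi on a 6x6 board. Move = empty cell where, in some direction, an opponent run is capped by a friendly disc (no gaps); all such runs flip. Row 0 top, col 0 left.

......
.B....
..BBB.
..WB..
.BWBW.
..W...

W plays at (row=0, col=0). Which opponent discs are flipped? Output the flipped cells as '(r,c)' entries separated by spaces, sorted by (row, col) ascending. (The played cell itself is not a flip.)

Answer: (1,1) (2,2) (3,3)

Derivation:
Dir NW: edge -> no flip
Dir N: edge -> no flip
Dir NE: edge -> no flip
Dir W: edge -> no flip
Dir E: first cell '.' (not opp) -> no flip
Dir SW: edge -> no flip
Dir S: first cell '.' (not opp) -> no flip
Dir SE: opp run (1,1) (2,2) (3,3) capped by W -> flip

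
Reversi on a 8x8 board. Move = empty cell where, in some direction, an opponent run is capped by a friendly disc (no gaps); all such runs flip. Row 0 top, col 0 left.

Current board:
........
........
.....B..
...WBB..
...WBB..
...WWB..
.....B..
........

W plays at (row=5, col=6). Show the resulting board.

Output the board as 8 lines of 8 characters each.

Answer: ........
........
.....B..
...WBB..
...WBB..
...WWWW.
.....B..
........

Derivation:
Place W at (5,6); scan 8 dirs for brackets.
Dir NW: opp run (4,5) (3,4), next='.' -> no flip
Dir N: first cell '.' (not opp) -> no flip
Dir NE: first cell '.' (not opp) -> no flip
Dir W: opp run (5,5) capped by W -> flip
Dir E: first cell '.' (not opp) -> no flip
Dir SW: opp run (6,5), next='.' -> no flip
Dir S: first cell '.' (not opp) -> no flip
Dir SE: first cell '.' (not opp) -> no flip
All flips: (5,5)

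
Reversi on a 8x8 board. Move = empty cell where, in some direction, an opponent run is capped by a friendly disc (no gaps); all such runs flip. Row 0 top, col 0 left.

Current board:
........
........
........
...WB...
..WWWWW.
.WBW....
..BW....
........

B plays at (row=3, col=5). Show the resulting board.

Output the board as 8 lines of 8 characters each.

Place B at (3,5); scan 8 dirs for brackets.
Dir NW: first cell '.' (not opp) -> no flip
Dir N: first cell '.' (not opp) -> no flip
Dir NE: first cell '.' (not opp) -> no flip
Dir W: first cell 'B' (not opp) -> no flip
Dir E: first cell '.' (not opp) -> no flip
Dir SW: opp run (4,4) (5,3) capped by B -> flip
Dir S: opp run (4,5), next='.' -> no flip
Dir SE: opp run (4,6), next='.' -> no flip
All flips: (4,4) (5,3)

Answer: ........
........
........
...WBB..
..WWBWW.
.WBB....
..BW....
........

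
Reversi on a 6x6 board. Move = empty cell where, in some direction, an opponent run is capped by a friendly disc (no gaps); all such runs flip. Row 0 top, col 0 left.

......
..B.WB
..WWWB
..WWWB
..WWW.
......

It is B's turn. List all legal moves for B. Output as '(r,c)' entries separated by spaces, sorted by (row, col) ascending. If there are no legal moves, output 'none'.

(0,3): flips 1 -> legal
(0,4): no bracket -> illegal
(0,5): no bracket -> illegal
(1,1): no bracket -> illegal
(1,3): flips 2 -> legal
(2,1): flips 3 -> legal
(3,1): flips 3 -> legal
(4,1): no bracket -> illegal
(4,5): flips 2 -> legal
(5,1): flips 3 -> legal
(5,2): flips 5 -> legal
(5,3): flips 1 -> legal
(5,4): no bracket -> illegal
(5,5): no bracket -> illegal

Answer: (0,3) (1,3) (2,1) (3,1) (4,5) (5,1) (5,2) (5,3)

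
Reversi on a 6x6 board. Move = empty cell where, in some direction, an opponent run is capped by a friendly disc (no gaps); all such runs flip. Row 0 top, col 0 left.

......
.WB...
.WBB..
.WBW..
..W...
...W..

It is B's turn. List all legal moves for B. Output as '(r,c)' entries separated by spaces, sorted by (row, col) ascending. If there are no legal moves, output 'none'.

Answer: (0,0) (1,0) (2,0) (3,0) (3,4) (4,0) (4,3) (4,4) (5,2)

Derivation:
(0,0): flips 1 -> legal
(0,1): no bracket -> illegal
(0,2): no bracket -> illegal
(1,0): flips 2 -> legal
(2,0): flips 1 -> legal
(2,4): no bracket -> illegal
(3,0): flips 2 -> legal
(3,4): flips 1 -> legal
(4,0): flips 1 -> legal
(4,1): no bracket -> illegal
(4,3): flips 1 -> legal
(4,4): flips 1 -> legal
(5,1): no bracket -> illegal
(5,2): flips 1 -> legal
(5,4): no bracket -> illegal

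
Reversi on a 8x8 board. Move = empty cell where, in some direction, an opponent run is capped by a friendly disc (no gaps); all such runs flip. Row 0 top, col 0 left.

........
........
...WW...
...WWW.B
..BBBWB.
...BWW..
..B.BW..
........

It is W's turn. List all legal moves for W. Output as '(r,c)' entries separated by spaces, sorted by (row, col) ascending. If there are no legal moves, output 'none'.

Answer: (3,2) (4,1) (4,7) (5,1) (5,2) (5,7) (6,3) (7,1) (7,3) (7,4)

Derivation:
(2,6): no bracket -> illegal
(2,7): no bracket -> illegal
(3,1): no bracket -> illegal
(3,2): flips 1 -> legal
(3,6): no bracket -> illegal
(4,1): flips 3 -> legal
(4,7): flips 1 -> legal
(5,1): flips 1 -> legal
(5,2): flips 2 -> legal
(5,6): no bracket -> illegal
(5,7): flips 1 -> legal
(6,1): no bracket -> illegal
(6,3): flips 3 -> legal
(7,1): flips 3 -> legal
(7,2): no bracket -> illegal
(7,3): flips 1 -> legal
(7,4): flips 1 -> legal
(7,5): no bracket -> illegal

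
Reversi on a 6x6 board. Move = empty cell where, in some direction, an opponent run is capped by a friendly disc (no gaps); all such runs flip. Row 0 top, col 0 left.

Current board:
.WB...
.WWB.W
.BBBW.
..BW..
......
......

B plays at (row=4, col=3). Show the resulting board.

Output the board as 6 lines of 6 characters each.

Place B at (4,3); scan 8 dirs for brackets.
Dir NW: first cell 'B' (not opp) -> no flip
Dir N: opp run (3,3) capped by B -> flip
Dir NE: first cell '.' (not opp) -> no flip
Dir W: first cell '.' (not opp) -> no flip
Dir E: first cell '.' (not opp) -> no flip
Dir SW: first cell '.' (not opp) -> no flip
Dir S: first cell '.' (not opp) -> no flip
Dir SE: first cell '.' (not opp) -> no flip
All flips: (3,3)

Answer: .WB...
.WWB.W
.BBBW.
..BB..
...B..
......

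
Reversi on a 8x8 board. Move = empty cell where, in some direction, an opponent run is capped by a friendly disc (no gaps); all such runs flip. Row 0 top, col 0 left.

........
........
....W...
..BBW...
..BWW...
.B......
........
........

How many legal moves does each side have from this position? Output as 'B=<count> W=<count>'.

-- B to move --
(1,3): no bracket -> illegal
(1,4): no bracket -> illegal
(1,5): flips 1 -> legal
(2,3): no bracket -> illegal
(2,5): no bracket -> illegal
(3,5): flips 1 -> legal
(4,5): flips 2 -> legal
(5,2): no bracket -> illegal
(5,3): flips 1 -> legal
(5,4): flips 1 -> legal
(5,5): flips 1 -> legal
B mobility = 6
-- W to move --
(2,1): flips 1 -> legal
(2,2): flips 1 -> legal
(2,3): flips 1 -> legal
(3,1): flips 2 -> legal
(4,0): no bracket -> illegal
(4,1): flips 1 -> legal
(5,0): no bracket -> illegal
(5,2): no bracket -> illegal
(5,3): no bracket -> illegal
(6,0): flips 3 -> legal
(6,1): no bracket -> illegal
(6,2): no bracket -> illegal
W mobility = 6

Answer: B=6 W=6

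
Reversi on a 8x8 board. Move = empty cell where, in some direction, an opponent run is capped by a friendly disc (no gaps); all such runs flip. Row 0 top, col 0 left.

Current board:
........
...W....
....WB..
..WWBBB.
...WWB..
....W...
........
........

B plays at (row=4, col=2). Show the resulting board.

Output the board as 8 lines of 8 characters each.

Place B at (4,2); scan 8 dirs for brackets.
Dir NW: first cell '.' (not opp) -> no flip
Dir N: opp run (3,2), next='.' -> no flip
Dir NE: opp run (3,3) (2,4), next='.' -> no flip
Dir W: first cell '.' (not opp) -> no flip
Dir E: opp run (4,3) (4,4) capped by B -> flip
Dir SW: first cell '.' (not opp) -> no flip
Dir S: first cell '.' (not opp) -> no flip
Dir SE: first cell '.' (not opp) -> no flip
All flips: (4,3) (4,4)

Answer: ........
...W....
....WB..
..WWBBB.
..BBBB..
....W...
........
........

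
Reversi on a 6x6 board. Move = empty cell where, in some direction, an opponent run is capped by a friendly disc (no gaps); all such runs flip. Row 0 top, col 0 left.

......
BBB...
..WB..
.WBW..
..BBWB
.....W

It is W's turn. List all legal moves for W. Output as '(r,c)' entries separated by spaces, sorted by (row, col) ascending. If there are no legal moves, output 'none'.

Answer: (0,0) (0,2) (1,3) (2,4) (3,5) (4,1) (5,1) (5,2) (5,3)

Derivation:
(0,0): flips 1 -> legal
(0,1): no bracket -> illegal
(0,2): flips 1 -> legal
(0,3): no bracket -> illegal
(1,3): flips 1 -> legal
(1,4): no bracket -> illegal
(2,0): no bracket -> illegal
(2,1): no bracket -> illegal
(2,4): flips 1 -> legal
(3,4): no bracket -> illegal
(3,5): flips 1 -> legal
(4,1): flips 2 -> legal
(5,1): flips 1 -> legal
(5,2): flips 2 -> legal
(5,3): flips 2 -> legal
(5,4): no bracket -> illegal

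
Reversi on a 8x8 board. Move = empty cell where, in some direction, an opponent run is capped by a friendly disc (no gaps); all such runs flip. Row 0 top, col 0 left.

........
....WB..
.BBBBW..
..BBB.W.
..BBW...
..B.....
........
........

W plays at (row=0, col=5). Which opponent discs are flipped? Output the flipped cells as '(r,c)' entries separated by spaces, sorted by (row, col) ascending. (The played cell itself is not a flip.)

Dir NW: edge -> no flip
Dir N: edge -> no flip
Dir NE: edge -> no flip
Dir W: first cell '.' (not opp) -> no flip
Dir E: first cell '.' (not opp) -> no flip
Dir SW: first cell 'W' (not opp) -> no flip
Dir S: opp run (1,5) capped by W -> flip
Dir SE: first cell '.' (not opp) -> no flip

Answer: (1,5)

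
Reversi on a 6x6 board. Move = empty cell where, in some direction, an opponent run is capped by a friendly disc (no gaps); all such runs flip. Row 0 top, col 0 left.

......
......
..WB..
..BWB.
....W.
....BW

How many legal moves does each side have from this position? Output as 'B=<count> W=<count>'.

Answer: B=3 W=6

Derivation:
-- B to move --
(1,1): no bracket -> illegal
(1,2): flips 1 -> legal
(1,3): no bracket -> illegal
(2,1): flips 1 -> legal
(2,4): no bracket -> illegal
(3,1): no bracket -> illegal
(3,5): no bracket -> illegal
(4,2): no bracket -> illegal
(4,3): flips 1 -> legal
(4,5): no bracket -> illegal
(5,3): no bracket -> illegal
B mobility = 3
-- W to move --
(1,2): no bracket -> illegal
(1,3): flips 1 -> legal
(1,4): no bracket -> illegal
(2,1): no bracket -> illegal
(2,4): flips 2 -> legal
(2,5): no bracket -> illegal
(3,1): flips 1 -> legal
(3,5): flips 1 -> legal
(4,1): no bracket -> illegal
(4,2): flips 1 -> legal
(4,3): no bracket -> illegal
(4,5): no bracket -> illegal
(5,3): flips 1 -> legal
W mobility = 6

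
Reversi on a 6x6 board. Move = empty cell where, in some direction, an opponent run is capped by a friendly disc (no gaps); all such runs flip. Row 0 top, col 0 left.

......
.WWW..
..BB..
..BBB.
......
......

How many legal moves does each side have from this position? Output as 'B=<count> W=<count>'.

Answer: B=5 W=5

Derivation:
-- B to move --
(0,0): flips 1 -> legal
(0,1): flips 1 -> legal
(0,2): flips 1 -> legal
(0,3): flips 1 -> legal
(0,4): flips 1 -> legal
(1,0): no bracket -> illegal
(1,4): no bracket -> illegal
(2,0): no bracket -> illegal
(2,1): no bracket -> illegal
(2,4): no bracket -> illegal
B mobility = 5
-- W to move --
(1,4): no bracket -> illegal
(2,1): no bracket -> illegal
(2,4): no bracket -> illegal
(2,5): no bracket -> illegal
(3,1): flips 1 -> legal
(3,5): no bracket -> illegal
(4,1): no bracket -> illegal
(4,2): flips 2 -> legal
(4,3): flips 2 -> legal
(4,4): flips 2 -> legal
(4,5): flips 2 -> legal
W mobility = 5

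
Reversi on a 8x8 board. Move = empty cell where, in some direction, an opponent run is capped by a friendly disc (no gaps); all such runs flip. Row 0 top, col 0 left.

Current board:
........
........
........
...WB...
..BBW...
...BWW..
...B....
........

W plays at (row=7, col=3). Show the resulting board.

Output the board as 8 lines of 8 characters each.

Answer: ........
........
........
...WB...
..BWW...
...WWW..
...W....
...W....

Derivation:
Place W at (7,3); scan 8 dirs for brackets.
Dir NW: first cell '.' (not opp) -> no flip
Dir N: opp run (6,3) (5,3) (4,3) capped by W -> flip
Dir NE: first cell '.' (not opp) -> no flip
Dir W: first cell '.' (not opp) -> no flip
Dir E: first cell '.' (not opp) -> no flip
Dir SW: edge -> no flip
Dir S: edge -> no flip
Dir SE: edge -> no flip
All flips: (4,3) (5,3) (6,3)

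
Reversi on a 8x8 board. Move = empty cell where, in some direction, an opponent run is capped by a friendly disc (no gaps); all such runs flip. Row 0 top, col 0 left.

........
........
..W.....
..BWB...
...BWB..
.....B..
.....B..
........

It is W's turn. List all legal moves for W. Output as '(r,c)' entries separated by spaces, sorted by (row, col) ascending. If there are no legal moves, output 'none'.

Answer: (2,4) (3,1) (3,5) (4,2) (4,6) (5,3) (6,6)

Derivation:
(2,1): no bracket -> illegal
(2,3): no bracket -> illegal
(2,4): flips 1 -> legal
(2,5): no bracket -> illegal
(3,1): flips 1 -> legal
(3,5): flips 1 -> legal
(3,6): no bracket -> illegal
(4,1): no bracket -> illegal
(4,2): flips 2 -> legal
(4,6): flips 1 -> legal
(5,2): no bracket -> illegal
(5,3): flips 1 -> legal
(5,4): no bracket -> illegal
(5,6): no bracket -> illegal
(6,4): no bracket -> illegal
(6,6): flips 1 -> legal
(7,4): no bracket -> illegal
(7,5): no bracket -> illegal
(7,6): no bracket -> illegal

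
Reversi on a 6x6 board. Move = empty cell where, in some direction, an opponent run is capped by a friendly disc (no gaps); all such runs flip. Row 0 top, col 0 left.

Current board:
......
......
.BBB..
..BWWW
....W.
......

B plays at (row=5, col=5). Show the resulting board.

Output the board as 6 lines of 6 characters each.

Place B at (5,5); scan 8 dirs for brackets.
Dir NW: opp run (4,4) (3,3) capped by B -> flip
Dir N: first cell '.' (not opp) -> no flip
Dir NE: edge -> no flip
Dir W: first cell '.' (not opp) -> no flip
Dir E: edge -> no flip
Dir SW: edge -> no flip
Dir S: edge -> no flip
Dir SE: edge -> no flip
All flips: (3,3) (4,4)

Answer: ......
......
.BBB..
..BBWW
....B.
.....B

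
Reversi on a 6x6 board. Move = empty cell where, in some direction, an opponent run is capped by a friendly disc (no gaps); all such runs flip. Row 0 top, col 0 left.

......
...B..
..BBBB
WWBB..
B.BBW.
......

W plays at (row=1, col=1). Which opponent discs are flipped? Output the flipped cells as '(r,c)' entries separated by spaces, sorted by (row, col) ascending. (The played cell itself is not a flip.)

Answer: (2,2) (3,3)

Derivation:
Dir NW: first cell '.' (not opp) -> no flip
Dir N: first cell '.' (not opp) -> no flip
Dir NE: first cell '.' (not opp) -> no flip
Dir W: first cell '.' (not opp) -> no flip
Dir E: first cell '.' (not opp) -> no flip
Dir SW: first cell '.' (not opp) -> no flip
Dir S: first cell '.' (not opp) -> no flip
Dir SE: opp run (2,2) (3,3) capped by W -> flip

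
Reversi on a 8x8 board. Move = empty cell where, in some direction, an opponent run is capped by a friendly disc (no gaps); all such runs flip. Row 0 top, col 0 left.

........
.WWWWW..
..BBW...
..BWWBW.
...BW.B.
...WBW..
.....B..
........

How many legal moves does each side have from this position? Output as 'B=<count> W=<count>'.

Answer: B=16 W=11

Derivation:
-- B to move --
(0,0): flips 1 -> legal
(0,1): flips 1 -> legal
(0,2): flips 3 -> legal
(0,3): flips 1 -> legal
(0,4): flips 5 -> legal
(0,5): flips 1 -> legal
(0,6): no bracket -> illegal
(1,0): no bracket -> illegal
(1,6): no bracket -> illegal
(2,0): no bracket -> illegal
(2,1): no bracket -> illegal
(2,5): flips 2 -> legal
(2,6): flips 1 -> legal
(2,7): no bracket -> illegal
(3,7): flips 1 -> legal
(4,2): no bracket -> illegal
(4,5): flips 3 -> legal
(4,7): no bracket -> illegal
(5,2): flips 1 -> legal
(5,6): flips 1 -> legal
(6,2): flips 2 -> legal
(6,3): flips 1 -> legal
(6,4): flips 1 -> legal
(6,6): flips 3 -> legal
B mobility = 16
-- W to move --
(2,1): flips 2 -> legal
(2,5): no bracket -> illegal
(2,6): flips 1 -> legal
(3,1): flips 2 -> legal
(3,7): flips 1 -> legal
(4,1): flips 2 -> legal
(4,2): flips 3 -> legal
(4,5): no bracket -> illegal
(4,7): no bracket -> illegal
(5,2): flips 1 -> legal
(5,6): flips 1 -> legal
(5,7): flips 2 -> legal
(6,3): no bracket -> illegal
(6,4): flips 1 -> legal
(6,6): no bracket -> illegal
(7,4): no bracket -> illegal
(7,5): flips 1 -> legal
(7,6): no bracket -> illegal
W mobility = 11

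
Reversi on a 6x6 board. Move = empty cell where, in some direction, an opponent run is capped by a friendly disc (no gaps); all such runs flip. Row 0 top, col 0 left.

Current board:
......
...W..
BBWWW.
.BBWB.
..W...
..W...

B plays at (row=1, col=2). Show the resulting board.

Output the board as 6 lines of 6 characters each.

Place B at (1,2); scan 8 dirs for brackets.
Dir NW: first cell '.' (not opp) -> no flip
Dir N: first cell '.' (not opp) -> no flip
Dir NE: first cell '.' (not opp) -> no flip
Dir W: first cell '.' (not opp) -> no flip
Dir E: opp run (1,3), next='.' -> no flip
Dir SW: first cell 'B' (not opp) -> no flip
Dir S: opp run (2,2) capped by B -> flip
Dir SE: opp run (2,3) capped by B -> flip
All flips: (2,2) (2,3)

Answer: ......
..BW..
BBBBW.
.BBWB.
..W...
..W...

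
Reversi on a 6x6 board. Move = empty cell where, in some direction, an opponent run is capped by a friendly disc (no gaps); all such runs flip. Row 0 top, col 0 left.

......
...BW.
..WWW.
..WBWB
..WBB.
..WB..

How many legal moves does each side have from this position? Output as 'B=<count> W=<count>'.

Answer: B=8 W=7

Derivation:
-- B to move --
(0,3): no bracket -> illegal
(0,4): flips 3 -> legal
(0,5): no bracket -> illegal
(1,1): flips 1 -> legal
(1,2): no bracket -> illegal
(1,5): flips 2 -> legal
(2,1): flips 1 -> legal
(2,5): flips 1 -> legal
(3,1): flips 3 -> legal
(4,1): flips 1 -> legal
(4,5): no bracket -> illegal
(5,1): flips 2 -> legal
B mobility = 8
-- W to move --
(0,2): flips 1 -> legal
(0,3): flips 1 -> legal
(0,4): flips 1 -> legal
(1,2): flips 1 -> legal
(2,5): no bracket -> illegal
(4,5): flips 2 -> legal
(5,4): flips 3 -> legal
(5,5): flips 2 -> legal
W mobility = 7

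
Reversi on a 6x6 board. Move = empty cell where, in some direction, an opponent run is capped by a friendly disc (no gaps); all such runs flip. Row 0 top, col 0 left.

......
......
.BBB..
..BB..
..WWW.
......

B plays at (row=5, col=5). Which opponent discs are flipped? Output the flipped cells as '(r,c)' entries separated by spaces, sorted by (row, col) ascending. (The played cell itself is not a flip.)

Dir NW: opp run (4,4) capped by B -> flip
Dir N: first cell '.' (not opp) -> no flip
Dir NE: edge -> no flip
Dir W: first cell '.' (not opp) -> no flip
Dir E: edge -> no flip
Dir SW: edge -> no flip
Dir S: edge -> no flip
Dir SE: edge -> no flip

Answer: (4,4)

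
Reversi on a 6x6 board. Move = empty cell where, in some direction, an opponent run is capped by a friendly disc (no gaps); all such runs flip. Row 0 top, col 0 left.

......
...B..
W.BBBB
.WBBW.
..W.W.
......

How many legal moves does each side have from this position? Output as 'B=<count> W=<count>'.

Answer: B=9 W=5

Derivation:
-- B to move --
(1,0): no bracket -> illegal
(1,1): no bracket -> illegal
(2,1): no bracket -> illegal
(3,0): flips 1 -> legal
(3,5): flips 1 -> legal
(4,0): flips 1 -> legal
(4,1): no bracket -> illegal
(4,3): flips 1 -> legal
(4,5): flips 1 -> legal
(5,1): flips 1 -> legal
(5,2): flips 1 -> legal
(5,3): no bracket -> illegal
(5,4): flips 2 -> legal
(5,5): flips 1 -> legal
B mobility = 9
-- W to move --
(0,2): no bracket -> illegal
(0,3): no bracket -> illegal
(0,4): flips 2 -> legal
(1,1): flips 2 -> legal
(1,2): flips 3 -> legal
(1,4): flips 1 -> legal
(1,5): flips 2 -> legal
(2,1): no bracket -> illegal
(3,5): no bracket -> illegal
(4,1): no bracket -> illegal
(4,3): no bracket -> illegal
W mobility = 5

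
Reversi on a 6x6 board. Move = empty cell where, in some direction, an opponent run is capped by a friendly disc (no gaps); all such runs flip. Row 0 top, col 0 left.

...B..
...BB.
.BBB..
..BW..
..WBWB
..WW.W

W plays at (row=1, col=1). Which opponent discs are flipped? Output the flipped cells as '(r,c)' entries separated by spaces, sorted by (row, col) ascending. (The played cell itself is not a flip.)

Dir NW: first cell '.' (not opp) -> no flip
Dir N: first cell '.' (not opp) -> no flip
Dir NE: first cell '.' (not opp) -> no flip
Dir W: first cell '.' (not opp) -> no flip
Dir E: first cell '.' (not opp) -> no flip
Dir SW: first cell '.' (not opp) -> no flip
Dir S: opp run (2,1), next='.' -> no flip
Dir SE: opp run (2,2) capped by W -> flip

Answer: (2,2)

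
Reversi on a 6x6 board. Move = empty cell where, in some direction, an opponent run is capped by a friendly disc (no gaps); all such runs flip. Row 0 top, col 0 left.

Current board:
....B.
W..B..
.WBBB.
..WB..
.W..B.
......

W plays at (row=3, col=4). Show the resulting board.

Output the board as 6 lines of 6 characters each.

Answer: ....B.
W..B..
.WBBB.
..WWW.
.W..B.
......

Derivation:
Place W at (3,4); scan 8 dirs for brackets.
Dir NW: opp run (2,3), next='.' -> no flip
Dir N: opp run (2,4), next='.' -> no flip
Dir NE: first cell '.' (not opp) -> no flip
Dir W: opp run (3,3) capped by W -> flip
Dir E: first cell '.' (not opp) -> no flip
Dir SW: first cell '.' (not opp) -> no flip
Dir S: opp run (4,4), next='.' -> no flip
Dir SE: first cell '.' (not opp) -> no flip
All flips: (3,3)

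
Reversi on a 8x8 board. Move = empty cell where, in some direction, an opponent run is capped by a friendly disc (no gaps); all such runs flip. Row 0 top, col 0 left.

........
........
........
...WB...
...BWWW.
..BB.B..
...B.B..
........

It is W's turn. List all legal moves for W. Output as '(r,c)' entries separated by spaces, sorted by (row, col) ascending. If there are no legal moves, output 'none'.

(2,3): flips 1 -> legal
(2,4): flips 1 -> legal
(2,5): no bracket -> illegal
(3,2): no bracket -> illegal
(3,5): flips 1 -> legal
(4,1): no bracket -> illegal
(4,2): flips 1 -> legal
(5,1): no bracket -> illegal
(5,4): no bracket -> illegal
(5,6): no bracket -> illegal
(6,1): no bracket -> illegal
(6,2): flips 1 -> legal
(6,4): flips 1 -> legal
(6,6): flips 1 -> legal
(7,2): no bracket -> illegal
(7,3): flips 3 -> legal
(7,4): no bracket -> illegal
(7,5): flips 2 -> legal
(7,6): no bracket -> illegal

Answer: (2,3) (2,4) (3,5) (4,2) (6,2) (6,4) (6,6) (7,3) (7,5)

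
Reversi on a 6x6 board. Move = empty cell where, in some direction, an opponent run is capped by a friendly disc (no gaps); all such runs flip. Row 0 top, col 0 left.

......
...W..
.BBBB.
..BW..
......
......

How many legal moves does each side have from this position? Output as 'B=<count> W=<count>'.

Answer: B=7 W=4

Derivation:
-- B to move --
(0,2): flips 1 -> legal
(0,3): flips 1 -> legal
(0,4): flips 1 -> legal
(1,2): no bracket -> illegal
(1,4): no bracket -> illegal
(3,4): flips 1 -> legal
(4,2): flips 1 -> legal
(4,3): flips 1 -> legal
(4,4): flips 1 -> legal
B mobility = 7
-- W to move --
(1,0): no bracket -> illegal
(1,1): flips 1 -> legal
(1,2): no bracket -> illegal
(1,4): no bracket -> illegal
(1,5): flips 1 -> legal
(2,0): no bracket -> illegal
(2,5): no bracket -> illegal
(3,0): no bracket -> illegal
(3,1): flips 2 -> legal
(3,4): no bracket -> illegal
(3,5): flips 1 -> legal
(4,1): no bracket -> illegal
(4,2): no bracket -> illegal
(4,3): no bracket -> illegal
W mobility = 4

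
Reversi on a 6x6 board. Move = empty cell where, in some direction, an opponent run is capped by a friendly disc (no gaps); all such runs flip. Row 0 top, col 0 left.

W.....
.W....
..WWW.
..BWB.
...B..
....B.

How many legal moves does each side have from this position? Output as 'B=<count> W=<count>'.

-- B to move --
(0,1): no bracket -> illegal
(0,2): no bracket -> illegal
(1,0): no bracket -> illegal
(1,2): flips 2 -> legal
(1,3): flips 2 -> legal
(1,4): flips 2 -> legal
(1,5): no bracket -> illegal
(2,0): no bracket -> illegal
(2,1): no bracket -> illegal
(2,5): no bracket -> illegal
(3,1): no bracket -> illegal
(3,5): no bracket -> illegal
(4,2): no bracket -> illegal
(4,4): no bracket -> illegal
B mobility = 3
-- W to move --
(2,1): no bracket -> illegal
(2,5): no bracket -> illegal
(3,1): flips 1 -> legal
(3,5): flips 1 -> legal
(4,1): flips 1 -> legal
(4,2): flips 1 -> legal
(4,4): flips 1 -> legal
(4,5): flips 1 -> legal
(5,2): no bracket -> illegal
(5,3): flips 1 -> legal
(5,5): no bracket -> illegal
W mobility = 7

Answer: B=3 W=7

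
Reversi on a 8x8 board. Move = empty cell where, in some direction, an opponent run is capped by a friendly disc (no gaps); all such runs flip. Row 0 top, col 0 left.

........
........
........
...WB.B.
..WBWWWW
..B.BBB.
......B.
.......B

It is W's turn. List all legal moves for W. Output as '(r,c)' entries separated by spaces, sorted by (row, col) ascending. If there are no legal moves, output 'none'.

Answer: (2,3) (2,4) (2,5) (2,6) (2,7) (3,5) (5,3) (6,2) (6,3) (6,4) (6,5) (6,7) (7,6)

Derivation:
(2,3): flips 1 -> legal
(2,4): flips 1 -> legal
(2,5): flips 1 -> legal
(2,6): flips 1 -> legal
(2,7): flips 1 -> legal
(3,2): no bracket -> illegal
(3,5): flips 1 -> legal
(3,7): no bracket -> illegal
(4,1): no bracket -> illegal
(5,1): no bracket -> illegal
(5,3): flips 1 -> legal
(5,7): no bracket -> illegal
(6,1): no bracket -> illegal
(6,2): flips 1 -> legal
(6,3): flips 1 -> legal
(6,4): flips 2 -> legal
(6,5): flips 2 -> legal
(6,7): flips 1 -> legal
(7,5): no bracket -> illegal
(7,6): flips 2 -> legal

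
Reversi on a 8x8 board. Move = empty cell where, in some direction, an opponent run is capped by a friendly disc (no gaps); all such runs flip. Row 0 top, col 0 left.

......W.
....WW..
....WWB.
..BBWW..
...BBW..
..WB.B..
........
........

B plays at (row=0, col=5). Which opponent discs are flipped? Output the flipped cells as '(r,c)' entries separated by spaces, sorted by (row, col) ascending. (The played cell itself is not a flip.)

Dir NW: edge -> no flip
Dir N: edge -> no flip
Dir NE: edge -> no flip
Dir W: first cell '.' (not opp) -> no flip
Dir E: opp run (0,6), next='.' -> no flip
Dir SW: opp run (1,4), next='.' -> no flip
Dir S: opp run (1,5) (2,5) (3,5) (4,5) capped by B -> flip
Dir SE: first cell '.' (not opp) -> no flip

Answer: (1,5) (2,5) (3,5) (4,5)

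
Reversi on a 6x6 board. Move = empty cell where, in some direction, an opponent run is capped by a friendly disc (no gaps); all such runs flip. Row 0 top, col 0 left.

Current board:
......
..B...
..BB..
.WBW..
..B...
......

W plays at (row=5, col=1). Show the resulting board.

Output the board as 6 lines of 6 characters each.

Answer: ......
..B...
..BB..
.WBW..
..W...
.W....

Derivation:
Place W at (5,1); scan 8 dirs for brackets.
Dir NW: first cell '.' (not opp) -> no flip
Dir N: first cell '.' (not opp) -> no flip
Dir NE: opp run (4,2) capped by W -> flip
Dir W: first cell '.' (not opp) -> no flip
Dir E: first cell '.' (not opp) -> no flip
Dir SW: edge -> no flip
Dir S: edge -> no flip
Dir SE: edge -> no flip
All flips: (4,2)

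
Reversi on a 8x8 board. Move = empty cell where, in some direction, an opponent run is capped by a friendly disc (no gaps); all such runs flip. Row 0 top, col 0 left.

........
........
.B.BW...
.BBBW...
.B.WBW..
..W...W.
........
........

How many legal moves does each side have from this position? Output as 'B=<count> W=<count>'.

-- B to move --
(1,3): no bracket -> illegal
(1,4): flips 2 -> legal
(1,5): flips 1 -> legal
(2,5): flips 1 -> legal
(3,5): flips 1 -> legal
(3,6): no bracket -> illegal
(4,2): flips 1 -> legal
(4,6): flips 1 -> legal
(4,7): no bracket -> illegal
(5,1): no bracket -> illegal
(5,3): flips 1 -> legal
(5,4): flips 1 -> legal
(5,5): no bracket -> illegal
(5,7): no bracket -> illegal
(6,1): no bracket -> illegal
(6,2): no bracket -> illegal
(6,3): flips 1 -> legal
(6,5): no bracket -> illegal
(6,6): no bracket -> illegal
(6,7): flips 3 -> legal
B mobility = 10
-- W to move --
(1,0): flips 2 -> legal
(1,1): no bracket -> illegal
(1,2): flips 1 -> legal
(1,3): flips 2 -> legal
(1,4): no bracket -> illegal
(2,0): no bracket -> illegal
(2,2): flips 1 -> legal
(3,0): flips 4 -> legal
(3,5): no bracket -> illegal
(4,0): no bracket -> illegal
(4,2): flips 1 -> legal
(5,0): no bracket -> illegal
(5,1): no bracket -> illegal
(5,3): no bracket -> illegal
(5,4): flips 1 -> legal
(5,5): no bracket -> illegal
W mobility = 7

Answer: B=10 W=7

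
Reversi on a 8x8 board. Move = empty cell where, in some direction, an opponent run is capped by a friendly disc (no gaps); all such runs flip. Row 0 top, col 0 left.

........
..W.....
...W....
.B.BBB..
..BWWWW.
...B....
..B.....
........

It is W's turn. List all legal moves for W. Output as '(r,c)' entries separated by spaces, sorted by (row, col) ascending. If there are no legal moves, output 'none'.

Answer: (2,2) (2,4) (2,5) (2,6) (4,1) (6,3) (7,1)

Derivation:
(2,0): no bracket -> illegal
(2,1): no bracket -> illegal
(2,2): flips 1 -> legal
(2,4): flips 2 -> legal
(2,5): flips 2 -> legal
(2,6): flips 1 -> legal
(3,0): no bracket -> illegal
(3,2): no bracket -> illegal
(3,6): no bracket -> illegal
(4,0): no bracket -> illegal
(4,1): flips 1 -> legal
(5,1): no bracket -> illegal
(5,2): no bracket -> illegal
(5,4): no bracket -> illegal
(6,1): no bracket -> illegal
(6,3): flips 1 -> legal
(6,4): no bracket -> illegal
(7,1): flips 2 -> legal
(7,2): no bracket -> illegal
(7,3): no bracket -> illegal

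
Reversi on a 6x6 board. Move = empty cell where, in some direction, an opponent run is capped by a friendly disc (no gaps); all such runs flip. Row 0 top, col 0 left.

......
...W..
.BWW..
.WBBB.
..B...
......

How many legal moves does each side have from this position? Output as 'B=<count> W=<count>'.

Answer: B=8 W=9

Derivation:
-- B to move --
(0,2): no bracket -> illegal
(0,3): flips 2 -> legal
(0,4): no bracket -> illegal
(1,1): flips 1 -> legal
(1,2): flips 2 -> legal
(1,4): flips 1 -> legal
(2,0): flips 1 -> legal
(2,4): flips 2 -> legal
(3,0): flips 1 -> legal
(4,0): no bracket -> illegal
(4,1): flips 1 -> legal
B mobility = 8
-- W to move --
(1,0): no bracket -> illegal
(1,1): flips 1 -> legal
(1,2): no bracket -> illegal
(2,0): flips 1 -> legal
(2,4): no bracket -> illegal
(2,5): no bracket -> illegal
(3,0): no bracket -> illegal
(3,5): flips 3 -> legal
(4,1): flips 1 -> legal
(4,3): flips 1 -> legal
(4,4): flips 1 -> legal
(4,5): flips 1 -> legal
(5,1): no bracket -> illegal
(5,2): flips 2 -> legal
(5,3): flips 1 -> legal
W mobility = 9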